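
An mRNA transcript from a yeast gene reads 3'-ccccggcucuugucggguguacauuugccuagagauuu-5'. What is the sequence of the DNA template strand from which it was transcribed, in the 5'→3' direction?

5′-GGGGCCGAGAACAGCCCACATGTAAACGGATCTCTAAA-3′

Written 5'→3' the mRNA is UUUAGAGAUCCGUUUACAUGUGGGCUGUUCUCGGCCCC, so the coding DNA strand is TTTAGAGATCCGTTTACATGTGGGCTGTTCTCGGCCCC. The template is its reverse complement.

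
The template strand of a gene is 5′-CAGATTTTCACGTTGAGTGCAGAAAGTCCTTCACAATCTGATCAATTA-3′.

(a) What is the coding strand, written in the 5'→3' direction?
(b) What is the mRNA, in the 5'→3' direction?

(a) 5'-TAATTGATCAGATTGTGAAGGACTTTCTGCACTCAACGTGAAAATCTG-3'
(b) 5′-UAAUUGAUCAGAUUGUGAAGGACUUUCUGCACUCAACGUGAAAAUCUG-3′

(a) The coding strand is the reverse complement of the template: complement GTCTAAAAGTGCAACTCACGTCTTTCAGGAAGTGTTAGACTAGTTAAT, then reverse.
(b) mRNA has the coding-strand sequence with T→U.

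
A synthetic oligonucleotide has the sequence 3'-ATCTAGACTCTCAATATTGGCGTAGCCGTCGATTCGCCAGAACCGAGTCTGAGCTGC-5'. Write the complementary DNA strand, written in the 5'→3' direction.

The strand is given 3'→5', so its complement runs 5'→3' in the same left-to-right order: pair each base A↔T, G↔C.

5'-TAGATCTGAGAGTTATAACCGCATCGGCAGCTAAGCGGTCTTGGCTCAGACTCGACG-3'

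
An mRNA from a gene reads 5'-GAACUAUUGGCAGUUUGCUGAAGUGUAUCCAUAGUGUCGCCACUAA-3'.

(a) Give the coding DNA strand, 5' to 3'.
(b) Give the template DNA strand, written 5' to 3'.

(a) 5′-GAACTATTGGCAGTTTGCTGAAGTGTATCCATAGTGTCGCCACTAA-3′
(b) 5′-TTAGTGGCGACACTATGGATACACTTCAGCAAACTGCCAATAGTTC-3′

(a) The coding strand matches the mRNA with U→T.
(b) The template strand is the reverse complement of the coding strand.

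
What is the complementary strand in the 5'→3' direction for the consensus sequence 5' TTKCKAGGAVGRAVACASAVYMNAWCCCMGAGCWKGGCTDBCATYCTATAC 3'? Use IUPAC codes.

5'-GTATAGRATGVHAGCCMWGCTCKGGGWTNKRBTSTGTBTYCBTCCTMGMAA-3'

Standard pairs A↔T, G↔C; ambiguity codes pair R↔Y, M↔K, W↔W, S↔S, B↔V, D↔H, N↔N. Complement (AAMGMTCCTBCYTBTGTSTBRKNTWGGGKCTCGWMCCGAHVGTARGATATG), then reverse for 5'→3'.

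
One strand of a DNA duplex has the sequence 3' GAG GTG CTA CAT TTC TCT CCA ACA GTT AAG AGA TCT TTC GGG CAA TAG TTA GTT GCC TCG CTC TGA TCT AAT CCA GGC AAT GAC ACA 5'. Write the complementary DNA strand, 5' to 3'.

The strand is given 3'→5', so its complement runs 5'→3' in the same left-to-right order: pair each base A↔T, G↔C.

5'-CTCCACGATGTAAAGAGAGGTTGTCAATTCTCTAGAAAGCCCGTTATCAATCAACGGAGCGAGACTAGATTAGGTCCGTTACTGTGT-3'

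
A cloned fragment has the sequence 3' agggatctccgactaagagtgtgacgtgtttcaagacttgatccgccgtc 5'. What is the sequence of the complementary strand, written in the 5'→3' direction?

5′-TCCCTAGAGGCTGATTCTCACACTGCACAAAGTTCTGAACTAGGCGGCAG-3′

The strand is given 3'→5', so its complement runs 5'→3' in the same left-to-right order: pair each base A↔T, G↔C.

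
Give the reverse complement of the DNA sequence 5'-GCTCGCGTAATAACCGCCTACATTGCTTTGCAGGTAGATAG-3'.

Complement each base (A↔T, G↔C): CGAGCGCATTATTGGCGGATGTAACGAAACGTCCATCTATC. Then reverse.

5'-CTATCTACCTGCAAAGCAATGTAGGCGGTTATTACGCGAGC-3'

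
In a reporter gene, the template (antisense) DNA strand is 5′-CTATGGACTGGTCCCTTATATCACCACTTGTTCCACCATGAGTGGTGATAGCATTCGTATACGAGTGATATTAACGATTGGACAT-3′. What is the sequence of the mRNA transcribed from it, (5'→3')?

The mRNA has the sequence of the coding strand (reverse complement of the template) with T→U. Reverse complement of CTATGGACTGGTCCCTTATATCACCACTTGTTCCACCATGAGTGGTGATAGCATTCGTATACGAGTGATATTAACGATTGGACAT is ATGTCCAATCGTTAATATCACTCGTATACGAATGCTATCACCACTCATGGTGGAACAAGTGGTGATATAAGGGACCAGTCCATAG; then T→U.

5'-AUGUCCAAUCGUUAAUAUCACUCGUAUACGAAUGCUAUCACCACUCAUGGUGGAACAAGUGGUGAUAUAAGGGACCAGUCCAUAG-3'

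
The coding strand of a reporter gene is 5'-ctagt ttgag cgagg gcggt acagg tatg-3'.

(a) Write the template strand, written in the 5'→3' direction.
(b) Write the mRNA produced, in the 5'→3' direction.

(a) 5'-CATACCTGTACCGCCCTCGCTCAAACTAG-3'
(b) 5'-CUAGUUUGAGCGAGGGCGGUACAGGUAUG-3'

(a) The template strand is the reverse complement of the coding strand: complement GATCAAACTCGCTCCCGCCATGTCCATAC, then reverse.
(b) mRNA matches the coding strand with T→U.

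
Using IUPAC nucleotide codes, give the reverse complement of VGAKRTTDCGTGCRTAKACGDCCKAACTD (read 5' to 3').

Standard pairs A↔T, G↔C; ambiguity codes pair R↔Y, K↔M, D↔H, V↔B. Complement (BCTMYAAHGCACGYATMTGCHGGMTTGAH), then reverse for 5'→3'.

5'-HAGTTMGGHCGTMTAYGCACGHAAYMTCB-3'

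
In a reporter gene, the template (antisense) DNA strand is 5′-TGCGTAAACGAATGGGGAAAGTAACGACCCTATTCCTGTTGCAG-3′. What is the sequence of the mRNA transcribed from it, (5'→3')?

5′-CUGCAACAGGAAUAGGGUCGUUACUUUCCCCAUUCGUUUACGCA-3′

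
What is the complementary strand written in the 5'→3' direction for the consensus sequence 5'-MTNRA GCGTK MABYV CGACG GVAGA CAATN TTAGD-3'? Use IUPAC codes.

5'-HCTAANATTGTCTBCCGTCGBRVTKMACGCTYNAK-3'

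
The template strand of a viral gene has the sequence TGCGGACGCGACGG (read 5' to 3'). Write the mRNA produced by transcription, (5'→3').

The mRNA has the sequence of the coding strand (reverse complement of the template) with T→U. Reverse complement of TGCGGACGCGACGG is CCGTCGCGTCCGCA; then T→U.

5'-CCGUCGCGUCCGCA-3'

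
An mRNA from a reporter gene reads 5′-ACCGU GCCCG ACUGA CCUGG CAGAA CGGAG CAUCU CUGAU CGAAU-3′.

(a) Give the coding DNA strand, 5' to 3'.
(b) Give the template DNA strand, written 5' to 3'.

(a) The coding strand matches the mRNA with U→T.
(b) The template strand is the reverse complement of the coding strand.

(a) 5'-ACCGTGCCCGACTGACCTGGCAGAACGGAGCATCTCTGATCGAAT-3'
(b) 5'-ATTCGATCAGAGATGCTCCGTTCTGCCAGGTCAGTCGGGCACGGT-3'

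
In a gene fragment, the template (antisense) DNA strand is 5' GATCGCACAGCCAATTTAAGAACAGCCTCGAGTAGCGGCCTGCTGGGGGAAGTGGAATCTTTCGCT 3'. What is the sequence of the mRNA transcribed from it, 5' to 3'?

RNA polymerase reads the template 3'→5' and synthesizes mRNA 5'→3' by base-pairing (A→U, T→A, G↔C). The complement of the template is CTAGCGTGTCGGTTAAATTCTTGTCGGAGCTCATCGCCGGACGACCCCCTTCACCTTAGAAAGCGA; antiparallel, so 5'→3' the coding strand is AGCGAAAGATTCCACTTCCCCCAGCAGGCCGCTACTCGAGGCTGTTCTTAAATTGGCTGTGCGATC. Replace T with U for the mRNA.

5'-AGCGAAAGAUUCCACUUCCCCCAGCAGGCCGCUACUCGAGGCUGUUCUUAAAUUGGCUGUGCGAUC-3'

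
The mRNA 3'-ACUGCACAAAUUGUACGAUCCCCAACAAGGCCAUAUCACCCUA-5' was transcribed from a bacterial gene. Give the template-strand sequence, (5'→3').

5'-TGACGTGTTTAACATGCTAGGGGTTGTTCCGGTATAGTGGGAT-3'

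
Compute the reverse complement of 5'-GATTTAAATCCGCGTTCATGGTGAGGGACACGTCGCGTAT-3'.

5′-ATACGCGACGTGTCCCTCACCATGAACGCGGATTTAAATC-3′

Reading the sequence 3'→5' and pairing each base (A↔T, G↔C) gives the reverse complement directly.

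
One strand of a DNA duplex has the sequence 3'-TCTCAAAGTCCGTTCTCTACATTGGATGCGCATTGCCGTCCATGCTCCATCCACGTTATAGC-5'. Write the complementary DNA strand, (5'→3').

The strand is given 3'→5', so its complement runs 5'→3' in the same left-to-right order: pair each base A↔T, G↔C.

5'-AGAGTTTCAGGCAAGAGATGTAACCTACGCGTAACGGCAGGTACGAGGTAGGTGCAATATCG-3'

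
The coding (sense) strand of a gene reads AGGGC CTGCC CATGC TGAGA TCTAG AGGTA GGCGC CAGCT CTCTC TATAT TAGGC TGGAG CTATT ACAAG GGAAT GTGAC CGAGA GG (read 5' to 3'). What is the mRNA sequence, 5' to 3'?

mRNA has the coding-strand sequence with U in place of T.

5′-AGGGCCUGCCCAUGCUGAGAUCUAGAGGUAGGCGCCAGCUCUCUCUAUAUUAGGCUGGAGCUAUUACAAGGGAAUGUGACCGAGAGG-3′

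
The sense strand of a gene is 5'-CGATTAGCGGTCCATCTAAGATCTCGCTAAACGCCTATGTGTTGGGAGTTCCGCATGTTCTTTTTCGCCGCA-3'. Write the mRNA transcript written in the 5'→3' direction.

The mRNA is synthesized from the template strand, so it matches the coding strand with T replaced by U.

5'-CGAUUAGCGGUCCAUCUAAGAUCUCGCUAAACGCCUAUGUGUUGGGAGUUCCGCAUGUUCUUUUUCGCCGCA-3'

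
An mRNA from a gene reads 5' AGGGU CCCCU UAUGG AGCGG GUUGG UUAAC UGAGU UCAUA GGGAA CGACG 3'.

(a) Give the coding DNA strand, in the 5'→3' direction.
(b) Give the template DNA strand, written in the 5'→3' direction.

(a) The coding strand matches the mRNA with U→T.
(b) The template strand is the reverse complement of the coding strand.

(a) 5'-AGGGTCCCCTTATGGAGCGGGTTGGTTAACTGAGTTCATAGGGAACGACG-3'
(b) 5′-CGTCGTTCCCTATGAACTCAGTTAACCAACCCGCTCCATAAGGGGACCCT-3′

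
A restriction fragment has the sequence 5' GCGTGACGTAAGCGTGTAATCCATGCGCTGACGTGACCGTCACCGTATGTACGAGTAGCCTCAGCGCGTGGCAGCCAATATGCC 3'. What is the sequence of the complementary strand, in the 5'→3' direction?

The complement of GCGTGACGTAAGCGTGTAATCCATGCGCTGACGTGACCGTCACCGTATGTACGAGTAGCCTCAGCGCGTGGCAGCCAATATGCC is CGCACTGCATTCGCACATTAGGTACGCGACTGCACTGGCAGTGGCATACATGCTCATCGGAGTCGCGCACCGTCGGTTATACGG (A↔T, G↔C). DNA strands are antiparallel, so the complementary strand runs 3'→5'; reversing gives the 5'→3' form.

5'-GGCATATTGGCTGCCACGCGCTGAGGCTACTCGTACATACGGTGACGGTCACGTCAGCGCATGGATTACACGCTTACGTCACGC-3'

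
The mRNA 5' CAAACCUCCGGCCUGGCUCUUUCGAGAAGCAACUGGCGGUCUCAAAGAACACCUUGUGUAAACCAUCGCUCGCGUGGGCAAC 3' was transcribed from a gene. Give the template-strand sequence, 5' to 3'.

5'-GTTGCCCACGCGAGCGATGGTTTACACAAGGTGTTCTTTGAGACCGCCAGTTGCTTCTCGAAAGAGCCAGGCCGGAGGTTTG-3'

Replace U with T to get the coding DNA strand: CAAACCTCCGGCCTGGCTCTTTCGAGAAGCAACTGGCGGTCTCAAAGAACACCTTGTGTAAACCATCGCTCGCGTGGGCAAC. The template strand is its reverse complement (complement GTTTGGAGGCCGGACCGAGAAAGCTCTTCGTTGACCGCCAGAGTTTCTTGTGGAACACATTTGGTAGCGAGCGCACCCGTTG, then reverse).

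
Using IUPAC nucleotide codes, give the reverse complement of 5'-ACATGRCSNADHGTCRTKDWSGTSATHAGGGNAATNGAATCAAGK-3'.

5'-MCTTGATTCNATTNCCCTDATSACSWHMAYGACDHTNSGYCATGT-3'

Standard pairs A↔T, G↔C; ambiguity codes pair R↔Y, K↔M, W↔W, S↔S, D↔H, N↔N. Complement (TGTACYGSNTHDCAGYAMHWSCASTADTCCCNTTANCTTAGTTCM), then reverse for 5'→3'.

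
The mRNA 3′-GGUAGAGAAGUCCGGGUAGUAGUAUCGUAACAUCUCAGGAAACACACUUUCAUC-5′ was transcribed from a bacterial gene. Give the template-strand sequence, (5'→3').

Written 5'→3' the mRNA is CUACUUUCACACAAAGGACUCUACAAUGCUAUGAUGAUGGGCCUGAAGAGAUGG, so the coding DNA strand is CTACTTTCACACAAAGGACTCTACAATGCTATGATGATGGGCCTGAAGAGATGG. The template is its reverse complement.

5'-CCATCTCTTCAGGCCCATCATCATAGCATTGTAGAGTCCTTTGTGTGAAAGTAG-3'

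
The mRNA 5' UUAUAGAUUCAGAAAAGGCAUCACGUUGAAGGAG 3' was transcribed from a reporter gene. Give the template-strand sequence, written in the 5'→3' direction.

5'-CTCCTTCAACGTGATGCCTTTTCTGAATCTATAA-3'

Replace U with T to get the coding DNA strand: TTATAGATTCAGAAAAGGCATCACGTTGAAGGAG. The template strand is its reverse complement (complement AATATCTAAGTCTTTTCCGTAGTGCAACTTCCTC, then reverse).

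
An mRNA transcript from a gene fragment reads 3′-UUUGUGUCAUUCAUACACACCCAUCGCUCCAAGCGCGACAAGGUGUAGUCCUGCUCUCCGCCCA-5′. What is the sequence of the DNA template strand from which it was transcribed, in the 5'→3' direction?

5'-AAACACAGTAAGTATGTGTGGGTAGCGAGGTTCGCGCTGTTCCACATCAGGACGAGAGGCGGGT-3'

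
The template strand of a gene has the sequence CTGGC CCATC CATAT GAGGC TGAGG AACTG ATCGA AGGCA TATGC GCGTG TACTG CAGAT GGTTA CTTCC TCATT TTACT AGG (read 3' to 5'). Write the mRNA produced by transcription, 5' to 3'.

Reading the template 3'→5' as shown, RNA polymerase pairs each base (A→U, T→A, G↔C) to build mRNA 5'→3' directly.

5'-GACCGGGUAGGUAUACUCCGACUCCUUGACUAGCUUCCGUAUACGCGCACAUGACGUCUACCAAUGAAGGAGUAAAAUGAUCC-3'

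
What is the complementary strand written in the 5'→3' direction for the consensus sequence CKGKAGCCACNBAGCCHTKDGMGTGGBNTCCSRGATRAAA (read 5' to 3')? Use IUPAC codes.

Standard pairs A↔T, G↔C; ambiguity codes pair R↔Y, M↔K, S↔S, B↔V, D↔H, N↔N. Complement (GMCMTCGGTGNVTCGGDAMHCKCACCVNAGGSYCTAYTTT), then reverse for 5'→3'.

5'-TTTYATCYSGGANVCCACKCHMADGGCTVNGTGGCTMCMG-3'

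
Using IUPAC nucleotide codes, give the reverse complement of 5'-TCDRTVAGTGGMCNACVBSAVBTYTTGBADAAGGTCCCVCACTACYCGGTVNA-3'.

Standard pairs A↔T, G↔C; ambiguity codes pair R↔Y, M↔K, S↔S, B↔V, D↔H, N↔N. Complement (AGHYABTCACCKGNTGBVSTBVARAACVTHTTCCAGGGBGTGATGRGCCABNT), then reverse for 5'→3'.

5'-TNBACCGRGTAGTGBGGGACCTTHTVCAARAVBTSVBGTNGKCCACTBAYHGA-3'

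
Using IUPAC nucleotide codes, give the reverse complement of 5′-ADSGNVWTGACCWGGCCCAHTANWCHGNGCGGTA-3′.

5'-TACCGCNCDGWNTADTGGGCCWGGTCAWBNCSHT-3'

Standard pairs A↔T, G↔C; ambiguity codes pair W↔W, S↔S, D↔H, V↔B, N↔N. Complement (THSCNBWACTGGWCCGGGTDATNWGDCNCGCCAT), then reverse for 5'→3'.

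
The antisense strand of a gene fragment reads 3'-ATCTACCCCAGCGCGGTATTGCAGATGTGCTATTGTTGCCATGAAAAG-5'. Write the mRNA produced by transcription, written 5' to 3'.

5'-UAGAUGGGGUCGCGCCAUAACGUCUACACGAUAACAACGGUACUUUUC-3'

Reading the template 3'→5' as shown, RNA polymerase pairs each base (A→U, T→A, G↔C) to build mRNA 5'→3' directly.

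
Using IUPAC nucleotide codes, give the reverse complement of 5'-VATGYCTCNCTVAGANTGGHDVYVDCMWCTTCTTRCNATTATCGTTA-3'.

5'-TAACGATAATNGYAAGAAGWKGHBRBHDCCANTCTBAGNGAGRCATB-3'

Standard pairs A↔T, G↔C; ambiguity codes pair R↔Y, M↔K, W↔W, D↔H, V↔B, N↔N. Complement (BTACRGAGNGABTCTNACCDHBRBHGKWGAAGAAYGNTAATAGCAAT), then reverse for 5'→3'.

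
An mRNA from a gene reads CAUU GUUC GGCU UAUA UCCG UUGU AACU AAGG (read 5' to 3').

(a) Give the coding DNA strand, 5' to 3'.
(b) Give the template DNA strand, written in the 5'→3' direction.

(a) 5′-CATTGTTCGGCTTATATCCGTTGTAACTAAGG-3′
(b) 5'-CCTTAGTTACAACGGATATAAGCCGAACAATG-3'

(a) The coding strand matches the mRNA with U→T.
(b) The template strand is the reverse complement of the coding strand.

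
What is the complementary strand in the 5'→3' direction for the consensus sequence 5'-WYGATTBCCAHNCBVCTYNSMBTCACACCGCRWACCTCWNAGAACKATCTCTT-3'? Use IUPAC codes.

Standard pairs A↔T, G↔C; ambiguity codes pair R↔Y, M↔K, W↔W, S↔S, B↔V, H↔D, N↔N. Complement (WRCTAAVGGTDNGVBGARNSKVAGTGTGGCGYWTGGAGWNTCTTGMTAGAGAA), then reverse for 5'→3'.

5′-AAGAGATMGTTCTNWGAGGTWYGCGGTGTGAVKSNRAGBVGNDTGGVAATCRW-3′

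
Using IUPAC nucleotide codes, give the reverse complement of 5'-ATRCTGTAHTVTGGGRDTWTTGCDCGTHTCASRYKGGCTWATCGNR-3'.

Standard pairs A↔T, G↔C; ambiguity codes pair R↔Y, K↔M, W↔W, S↔S, D↔H, V↔B, N↔N. Complement (TAYGACATDABACCCYHAWAACGHGCADAGTSYRMCCGAWTAGCNY), then reverse for 5'→3'.

5'-YNCGATWAGCCMRYSTGADACGHGCAAWAHYCCCABADTACAGYAT-3'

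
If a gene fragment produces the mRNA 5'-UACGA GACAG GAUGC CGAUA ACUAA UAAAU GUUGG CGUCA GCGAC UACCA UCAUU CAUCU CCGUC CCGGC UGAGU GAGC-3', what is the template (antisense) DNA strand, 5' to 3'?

Replace U with T to get the coding DNA strand: TACGAGACAGGATGCCGATAACTAATAAATGTTGGCGTCAGCGACTACCATCATTCATCTCCGTCCCGGCTGAGTGAGC. The template strand is its reverse complement (complement ATGCTCTGTCCTACGGCTATTGATTATTTACAACCGCAGTCGCTGATGGTAGTAAGTAGAGGCAGGGCCGACTCACTCG, then reverse).

5′-GCTCACTCAGCCGGGACGGAGATGAATGATGGTAGTCGCTGACGCCAACATTTATTAGTTATCGGCATCCTGTCTCGTA-3′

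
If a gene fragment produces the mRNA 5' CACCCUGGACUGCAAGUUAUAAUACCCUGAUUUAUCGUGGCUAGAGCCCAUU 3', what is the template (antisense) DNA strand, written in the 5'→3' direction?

Replace U with T to get the coding DNA strand: CACCCTGGACTGCAAGTTATAATACCCTGATTTATCGTGGCTAGAGCCCATT. The template strand is its reverse complement (complement GTGGGACCTGACGTTCAATATTATGGGACTAAATAGCACCGATCTCGGGTAA, then reverse).

5'-AATGGGCTCTAGCCACGATAAATCAGGGTATTATAACTTGCAGTCCAGGGTG-3'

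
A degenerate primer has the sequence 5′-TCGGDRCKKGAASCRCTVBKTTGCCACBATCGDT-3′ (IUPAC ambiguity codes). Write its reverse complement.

5'-AHCGATVGTGGCAAMVBAGYGSTTCMMGYHCCGA-3'

Standard pairs A↔T, G↔C; ambiguity codes pair R↔Y, K↔M, S↔S, B↔V, D↔H. Complement (AGCCHYGMMCTTSGYGABVMAACGGTGVTAGCHA), then reverse for 5'→3'.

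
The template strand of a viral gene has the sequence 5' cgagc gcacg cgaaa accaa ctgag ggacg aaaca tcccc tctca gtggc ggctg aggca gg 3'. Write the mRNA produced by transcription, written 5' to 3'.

5′-CCUGCCUCAGCCGCCACUGAGAGGGGAUGUUUCGUCCCUCAGUUGGUUUUCGCGUGCGCUCG-3′

The mRNA has the sequence of the coding strand (reverse complement of the template) with T→U. Reverse complement of CGAGCGCACGCGAAAACCAACTGAGGGACGAAACATCCCCTCTCAGTGGCGGCTGAGGCAGG is CCTGCCTCAGCCGCCACTGAGAGGGGATGTTTCGTCCCTCAGTTGGTTTTCGCGTGCGCTCG; then T→U.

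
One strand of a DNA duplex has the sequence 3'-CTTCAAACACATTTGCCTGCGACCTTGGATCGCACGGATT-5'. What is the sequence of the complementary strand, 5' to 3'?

The strand is given 3'→5', so its complement runs 5'→3' in the same left-to-right order: pair each base A↔T, G↔C.

5'-GAAGTTTGTGTAAACGGACGCTGGAACCTAGCGTGCCTAA-3'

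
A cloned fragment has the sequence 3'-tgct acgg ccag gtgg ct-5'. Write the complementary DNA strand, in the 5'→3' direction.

5'-ACGATGCCGGTCCACCGA-3'

The strand is given 3'→5', so its complement runs 5'→3' in the same left-to-right order: pair each base A↔T, G↔C.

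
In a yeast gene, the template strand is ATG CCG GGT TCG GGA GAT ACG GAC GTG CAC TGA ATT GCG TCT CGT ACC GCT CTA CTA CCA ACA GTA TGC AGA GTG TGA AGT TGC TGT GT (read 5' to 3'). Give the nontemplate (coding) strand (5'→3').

The coding strand is complementary and antiparallel to the template: take the complement (A↔T, G↔C) and reverse.

5'-ACACAGCAACTTCACACTCTGCATACTGTTGGTAGTAGAGCGGTACGAGACGCAATTCAGTGCACGTCCGTATCTCCCGAACCCGGCAT-3'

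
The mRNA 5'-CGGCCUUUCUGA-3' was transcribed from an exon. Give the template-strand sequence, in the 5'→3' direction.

Replace U with T to get the coding DNA strand: CGGCCTTTCTGA. The template strand is its reverse complement (complement GCCGGAAAGACT, then reverse).

5'-TCAGAAAGGCCG-3'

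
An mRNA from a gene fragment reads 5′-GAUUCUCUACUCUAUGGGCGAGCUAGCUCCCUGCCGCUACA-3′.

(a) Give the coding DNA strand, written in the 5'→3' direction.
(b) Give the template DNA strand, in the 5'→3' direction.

(a) The coding strand matches the mRNA with U→T.
(b) The template strand is the reverse complement of the coding strand.

(a) 5'-GATTCTCTACTCTATGGGCGAGCTAGCTCCCTGCCGCTACA-3'
(b) 5'-TGTAGCGGCAGGGAGCTAGCTCGCCCATAGAGTAGAGAATC-3'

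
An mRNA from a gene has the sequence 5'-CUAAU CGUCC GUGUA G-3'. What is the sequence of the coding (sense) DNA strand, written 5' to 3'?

5'-CTAATCGTCCGTGTAG-3'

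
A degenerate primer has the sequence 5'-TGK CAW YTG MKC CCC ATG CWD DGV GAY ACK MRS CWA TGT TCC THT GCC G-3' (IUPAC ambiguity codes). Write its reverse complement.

5'-CGGCADAGGAACATWGSYKMGTRTCBCHHWGCATGGGGMKCARWTGMCA-3'

Standard pairs A↔T, G↔C; ambiguity codes pair R↔Y, M↔K, W↔W, S↔S, D↔H, V↔B. Complement (ACMGTWRACKMGGGGTACGWHHCBCTRTGMKYSGWTACAAGGADACGGC), then reverse for 5'→3'.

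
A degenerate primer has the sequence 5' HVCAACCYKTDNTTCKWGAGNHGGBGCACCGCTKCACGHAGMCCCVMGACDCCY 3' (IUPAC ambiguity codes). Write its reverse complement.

Standard pairs A↔T, G↔C; ambiguity codes pair Y↔R, M↔K, W↔W, B↔V, D↔H, N↔N. Complement (DBGTTGGRMAHNAAGMWCTCNDCCVCGTGGCGAMGTGCDTCKGGGBKCTGHGGR), then reverse for 5'→3'.

5'-RGGHGTCKBGGGKCTDCGTGMAGCGGTGCVCCDNCTCWMGAANHAMRGGTTGBD-3'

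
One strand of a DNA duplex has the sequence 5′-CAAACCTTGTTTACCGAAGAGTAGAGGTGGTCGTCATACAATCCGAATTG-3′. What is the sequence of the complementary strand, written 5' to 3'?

5'-CAATTCGGATTGTATGACGACCACCTCTACTCTTCGGTAAACAAGGTTTG-3'

The complement of CAAACCTTGTTTACCGAAGAGTAGAGGTGGTCGTCATACAATCCGAATTG is GTTTGGAACAAATGGCTTCTCATCTCCACCAGCAGTATGTTAGGCTTAAC (A↔T, G↔C). DNA strands are antiparallel, so the complementary strand runs 3'→5'; reversing gives the 5'→3' form.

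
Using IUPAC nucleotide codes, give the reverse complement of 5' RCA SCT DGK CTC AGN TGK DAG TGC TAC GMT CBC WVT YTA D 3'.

5'-HTARABWGVGAKCGTAGCACTHMCANCTGAGMCHAGSTGY-3'

Standard pairs A↔T, G↔C; ambiguity codes pair R↔Y, M↔K, W↔W, S↔S, B↔V, D↔H, N↔N. Complement (YGTSGAHCMGAGTCNACMHTCACGATGCKAGVGWBARATH), then reverse for 5'→3'.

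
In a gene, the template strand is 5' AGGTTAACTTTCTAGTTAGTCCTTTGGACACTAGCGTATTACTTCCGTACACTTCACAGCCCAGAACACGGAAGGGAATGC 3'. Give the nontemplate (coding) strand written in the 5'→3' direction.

5'-GCATTCCCTTCCGTGTTCTGGGCTGTGAAGTGTACGGAAGTAATACGCTAGTGTCCAAAGGACTAACTAGAAAGTTAACCT-3'

The coding strand is complementary and antiparallel to the template: take the complement (A↔T, G↔C) and reverse.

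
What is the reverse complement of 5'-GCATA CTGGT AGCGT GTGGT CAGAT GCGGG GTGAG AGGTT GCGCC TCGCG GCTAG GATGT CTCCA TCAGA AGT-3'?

5'-ACTTCTGATGGAGACATCCTAGCCGCGAGGCGCAACCTCTCACCCCGCATCTGACCACACGCTACCAGTATGC-3'

Complement each base (A↔T, G↔C): CGTATGACCATCGCACACCAGTCTACGCCCCACTCTCCAACGCGGAGCGCCGATCCTACAGAGGTAGTCTTCA. Then reverse.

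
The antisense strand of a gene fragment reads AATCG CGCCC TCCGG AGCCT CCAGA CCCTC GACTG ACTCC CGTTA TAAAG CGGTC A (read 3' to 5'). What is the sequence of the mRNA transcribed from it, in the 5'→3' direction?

Reading the template 3'→5' as shown, RNA polymerase pairs each base (A→U, T→A, G↔C) to build mRNA 5'→3' directly.

5'-UUAGCGCGGGAGGCCUCGGAGGUCUGGGAGCUGACUGAGGGCAAUAUUUCGCCAGU-3'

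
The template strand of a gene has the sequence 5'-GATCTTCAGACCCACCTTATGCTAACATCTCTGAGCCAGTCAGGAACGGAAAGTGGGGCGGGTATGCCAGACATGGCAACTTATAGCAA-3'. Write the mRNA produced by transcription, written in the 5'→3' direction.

5'-UUGCUAUAAGUUGCCAUGUCUGGCAUACCCGCCCCACUUUCCGUUCCUGACUGGCUCAGAGAUGUUAGCAUAAGGUGGGUCUGAAGAUC-3'

The mRNA has the sequence of the coding strand (reverse complement of the template) with T→U. Reverse complement of GATCTTCAGACCCACCTTATGCTAACATCTCTGAGCCAGTCAGGAACGGAAAGTGGGGCGGGTATGCCAGACATGGCAACTTATAGCAA is TTGCTATAAGTTGCCATGTCTGGCATACCCGCCCCACTTTCCGTTCCTGACTGGCTCAGAGATGTTAGCATAAGGTGGGTCTGAAGATC; then T→U.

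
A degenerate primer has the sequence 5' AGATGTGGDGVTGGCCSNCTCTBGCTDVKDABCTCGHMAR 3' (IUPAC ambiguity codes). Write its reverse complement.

5′-YTKDCGAGVTHMBHAGCVAGAGNSGGCCABCHCCACATCT-3′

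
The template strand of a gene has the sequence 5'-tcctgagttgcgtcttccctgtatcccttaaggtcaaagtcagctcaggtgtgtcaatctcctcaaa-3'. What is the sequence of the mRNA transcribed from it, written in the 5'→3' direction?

The mRNA has the sequence of the coding strand (reverse complement of the template) with T→U. Reverse complement of TCCTGAGTTGCGTCTTCCCTGTATCCCTTAAGGTCAAAGTCAGCTCAGGTGTGTCAATCTCCTCAAA is TTTGAGGAGATTGACACACCTGAGCTGACTTTGACCTTAAGGGATACAGGGAAGACGCAACTCAGGA; then T→U.

5′-UUUGAGGAGAUUGACACACCUGAGCUGACUUUGACCUUAAGGGAUACAGGGAAGACGCAACUCAGGA-3′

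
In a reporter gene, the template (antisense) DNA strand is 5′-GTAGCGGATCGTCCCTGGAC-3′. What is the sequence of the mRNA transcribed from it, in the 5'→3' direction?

RNA polymerase reads the template 3'→5' and synthesizes mRNA 5'→3' by base-pairing (A→U, T→A, G↔C). The complement of the template is CATCGCCTAGCAGGGACCTG; antiparallel, so 5'→3' the coding strand is GTCCAGGGACGATCCGCTAC. Replace T with U for the mRNA.

5'-GUCCAGGGACGAUCCGCUAC-3'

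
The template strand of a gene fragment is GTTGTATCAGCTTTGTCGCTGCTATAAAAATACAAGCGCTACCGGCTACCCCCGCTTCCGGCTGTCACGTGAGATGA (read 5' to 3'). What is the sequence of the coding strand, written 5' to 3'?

The coding strand is complementary and antiparallel to the template: take the complement (A↔T, G↔C) and reverse.

5'-TCATCTCACGTGACAGCCGGAAGCGGGGGTAGCCGGTAGCGCTTGTATTTTTATAGCAGCGACAAAGCTGATACAAC-3'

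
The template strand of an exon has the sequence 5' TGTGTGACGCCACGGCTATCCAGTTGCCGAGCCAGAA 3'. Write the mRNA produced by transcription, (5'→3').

RNA polymerase reads the template 3'→5' and synthesizes mRNA 5'→3' by base-pairing (A→U, T→A, G↔C). The complement of the template is ACACACTGCGGTGCCGATAGGTCAACGGCTCGGTCTT; antiparallel, so 5'→3' the coding strand is TTCTGGCTCGGCAACTGGATAGCCGTGGCGTCACACA. Replace T with U for the mRNA.

5′-UUCUGGCUCGGCAACUGGAUAGCCGUGGCGUCACACA-3′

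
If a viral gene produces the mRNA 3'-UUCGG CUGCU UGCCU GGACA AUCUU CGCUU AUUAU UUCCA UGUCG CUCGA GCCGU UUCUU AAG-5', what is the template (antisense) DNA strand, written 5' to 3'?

5'-AAGCCGACGAACGGACCTGTTAGAAGCGAATAATAAAGGTACAGCGAGCTCGGCAAAGAATTC-3'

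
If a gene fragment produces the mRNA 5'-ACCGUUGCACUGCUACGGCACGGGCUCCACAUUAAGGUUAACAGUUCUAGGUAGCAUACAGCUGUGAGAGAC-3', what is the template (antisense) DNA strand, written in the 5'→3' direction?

Replace U with T to get the coding DNA strand: ACCGTTGCACTGCTACGGCACGGGCTCCACATTAAGGTTAACAGTTCTAGGTAGCATACAGCTGTGAGAGAC. The template strand is its reverse complement (complement TGGCAACGTGACGATGCCGTGCCCGAGGTGTAATTCCAATTGTCAAGATCCATCGTATGTCGACACTCTCTG, then reverse).

5'-GTCTCTCACAGCTGTATGCTACCTAGAACTGTTAACCTTAATGTGGAGCCCGTGCCGTAGCAGTGCAACGGT-3'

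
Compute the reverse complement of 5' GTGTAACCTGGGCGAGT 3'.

Complement each base (A↔T, G↔C): CACATTGGACCCGCTCA. Then reverse.

5'-ACTCGCCCAGGTTACAC-3'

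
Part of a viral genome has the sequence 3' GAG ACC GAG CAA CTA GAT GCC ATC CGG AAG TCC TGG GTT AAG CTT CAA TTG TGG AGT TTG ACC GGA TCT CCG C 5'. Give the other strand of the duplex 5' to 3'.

5'-CTCTGGCTCGTTGATCTACGGTAGGCCTTCAGGACCCAATTCGAAGTTAACACCTCAAACTGGCCTAGAGGCG-3'

The strand is given 3'→5', so its complement runs 5'→3' in the same left-to-right order: pair each base A↔T, G↔C.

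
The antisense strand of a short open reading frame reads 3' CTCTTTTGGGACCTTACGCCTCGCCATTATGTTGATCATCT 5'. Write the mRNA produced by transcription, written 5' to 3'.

Reading the template 3'→5' as shown, RNA polymerase pairs each base (A→U, T→A, G↔C) to build mRNA 5'→3' directly.

5'-GAGAAAACCCUGGAAUGCGGAGCGGUAAUACAACUAGUAGA-3'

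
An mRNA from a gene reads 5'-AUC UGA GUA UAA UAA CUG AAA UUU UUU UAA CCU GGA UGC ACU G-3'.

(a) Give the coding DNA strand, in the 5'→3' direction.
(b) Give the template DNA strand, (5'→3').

(a) The coding strand matches the mRNA with U→T.
(b) The template strand is the reverse complement of the coding strand.

(a) 5'-ATCTGAGTATAATAACTGAAATTTTTTTAACCTGGATGCACTG-3'
(b) 5'-CAGTGCATCCAGGTTAAAAAAATTTCAGTTATTATACTCAGAT-3'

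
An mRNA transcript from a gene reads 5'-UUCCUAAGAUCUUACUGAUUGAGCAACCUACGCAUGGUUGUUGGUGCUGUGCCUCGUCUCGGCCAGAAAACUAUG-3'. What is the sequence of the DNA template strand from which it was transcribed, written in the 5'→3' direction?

5'-CATAGTTTTCTGGCCGAGACGAGGCACAGCACCAACAACCATGCGTAGGTTGCTCAATCAGTAAGATCTTAGGAA-3'

Replace U with T to get the coding DNA strand: TTCCTAAGATCTTACTGATTGAGCAACCTACGCATGGTTGTTGGTGCTGTGCCTCGTCTCGGCCAGAAAACTATG. The template strand is its reverse complement (complement AAGGATTCTAGAATGACTAACTCGTTGGATGCGTACCAACAACCACGACACGGAGCAGAGCCGGTCTTTTGATAC, then reverse).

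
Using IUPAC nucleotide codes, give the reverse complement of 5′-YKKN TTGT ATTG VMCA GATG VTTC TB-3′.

Standard pairs A↔T, G↔C; ambiguity codes pair Y↔R, M↔K, B↔V, N↔N. Complement (RMMNAACATAACBKGTCTACBAAGAV), then reverse for 5'→3'.

5'-VAGAABCATCTGKBCAATACAANMMR-3'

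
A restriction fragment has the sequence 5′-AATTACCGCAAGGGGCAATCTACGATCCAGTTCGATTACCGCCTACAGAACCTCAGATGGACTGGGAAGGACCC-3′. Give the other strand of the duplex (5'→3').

5'-GGGTCCTTCCCAGTCCATCTGAGGTTCTGTAGGCGGTAATCGAACTGGATCGTAGATTGCCCCTTGCGGTAATT-3'

Pairing A↔T and G↔C gives TTAATGGCGTTCCCCGTTAGATGCTAGGTCAAGCTAATGGCGGATGTCTTGGAGTCTACCTGACCCTTCCTGGG, running 3'→5'. Reverse for the 5'→3' convention.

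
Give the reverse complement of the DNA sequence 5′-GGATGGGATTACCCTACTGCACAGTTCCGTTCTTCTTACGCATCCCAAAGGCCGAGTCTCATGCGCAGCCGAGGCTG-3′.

5'-CAGCCTCGGCTGCGCATGAGACTCGGCCTTTGGGATGCGTAAGAAGAACGGAACTGTGCAGTAGGGTAATCCCATCC-3'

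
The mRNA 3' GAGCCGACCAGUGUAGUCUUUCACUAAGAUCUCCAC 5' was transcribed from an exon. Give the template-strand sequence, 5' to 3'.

Written 5'→3' the mRNA is CACCUCUAGAAUCACUUUCUGAUGUGACCAGCCGAG, so the coding DNA strand is CACCTCTAGAATCACTTTCTGATGTGACCAGCCGAG. The template is its reverse complement.

5'-CTCGGCTGGTCACATCAGAAAGTGATTCTAGAGGTG-3'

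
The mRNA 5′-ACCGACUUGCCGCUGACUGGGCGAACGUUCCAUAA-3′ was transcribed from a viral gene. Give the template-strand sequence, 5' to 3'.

Replace U with T to get the coding DNA strand: ACCGACTTGCCGCTGACTGGGCGAACGTTCCATAA. The template strand is its reverse complement (complement TGGCTGAACGGCGACTGACCCGCTTGCAAGGTATT, then reverse).

5′-TTATGGAACGTTCGCCCAGTCAGCGGCAAGTCGGT-3′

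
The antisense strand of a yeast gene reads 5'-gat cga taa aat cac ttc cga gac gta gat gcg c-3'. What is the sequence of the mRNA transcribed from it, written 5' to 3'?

The mRNA has the sequence of the coding strand (reverse complement of the template) with T→U. Reverse complement of GATCGATAAAATCACTTCCGAGACGTAGATGCGC is GCGCATCTACGTCTCGGAAGTGATTTTATCGATC; then T→U.

5'-GCGCAUCUACGUCUCGGAAGUGAUUUUAUCGAUC-3'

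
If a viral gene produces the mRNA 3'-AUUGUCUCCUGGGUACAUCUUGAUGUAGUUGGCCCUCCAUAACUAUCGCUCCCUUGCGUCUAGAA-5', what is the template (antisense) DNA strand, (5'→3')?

5'-TAACAGAGGACCCATGTAGAACTACATCAACCGGGAGGTATTGATAGCGAGGGAACGCAGATCTT-3'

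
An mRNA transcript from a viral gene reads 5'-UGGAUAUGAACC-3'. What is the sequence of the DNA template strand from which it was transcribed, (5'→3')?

5'-GGTTCATATCCA-3'

Replace U with T to get the coding DNA strand: TGGATATGAACC. The template strand is its reverse complement (complement ACCTATACTTGG, then reverse).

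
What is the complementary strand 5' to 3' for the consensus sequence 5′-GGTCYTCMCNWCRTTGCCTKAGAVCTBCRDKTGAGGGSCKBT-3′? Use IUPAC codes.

5′-AVMGSCCCTCAMHYGVAGBTCTMAGGCAAYGWNGKGARGACC-3′

Standard pairs A↔T, G↔C; ambiguity codes pair R↔Y, M↔K, W↔W, S↔S, B↔V, D↔H, N↔N. Complement (CCAGRAGKGNWGYAACGGAMTCTBGAVGYHMACTCCCSGMVA), then reverse for 5'→3'.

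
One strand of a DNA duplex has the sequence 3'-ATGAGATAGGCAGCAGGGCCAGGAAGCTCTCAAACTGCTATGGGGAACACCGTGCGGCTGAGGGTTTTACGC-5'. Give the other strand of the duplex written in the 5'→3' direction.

The strand is given 3'→5', so its complement runs 5'→3' in the same left-to-right order: pair each base A↔T, G↔C.

5'-TACTCTATCCGTCGTCCCGGTCCTTCGAGAGTTTGACGATACCCCTTGTGGCACGCCGACTCCCAAAATGCG-3'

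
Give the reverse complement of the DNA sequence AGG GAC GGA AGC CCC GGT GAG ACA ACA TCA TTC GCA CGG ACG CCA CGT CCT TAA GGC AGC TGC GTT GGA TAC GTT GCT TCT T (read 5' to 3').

5'-AAGAAGCAACGTATCCAACGCAGCTGCCTTAAGGACGTGGCGTCCGTGCGAATGATGTTGTCTCACCGGGGCTTCCGTCCCT-3'

Complement each base (A↔T, G↔C): TCCCTGCCTTCGGGGCCACTCTGTTGTAGTAAGCGTGCCTGCGGTGCAGGAATTCCGTCGACGCAACCTATGCAACGAAGAA. Then reverse.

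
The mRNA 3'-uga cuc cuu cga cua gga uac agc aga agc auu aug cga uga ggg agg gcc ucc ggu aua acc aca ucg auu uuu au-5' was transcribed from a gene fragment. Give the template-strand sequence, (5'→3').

Written 5'→3' the mRNA is UAUUUUUAGCUACACCAAUAUGGCCUCCGGGAGGGAGUAGCGUAUUACGAAGACGACAUAGGAUCAGCUUCCUCAGU, so the coding DNA strand is TATTTTTAGCTACACCAATATGGCCTCCGGGAGGGAGTAGCGTATTACGAAGACGACATAGGATCAGCTTCCTCAGT. The template is its reverse complement.

5'-ACTGAGGAAGCTGATCCTATGTCGTCTTCGTAATACGCTACTCCCTCCCGGAGGCCATATTGGTGTAGCTAAAAATA-3'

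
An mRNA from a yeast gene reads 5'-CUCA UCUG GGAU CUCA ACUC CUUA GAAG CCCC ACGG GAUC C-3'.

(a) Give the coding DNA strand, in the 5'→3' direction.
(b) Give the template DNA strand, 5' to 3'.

(a) 5'-CTCATCTGGGATCTCAACTCCTTAGAAGCCCCACGGGATCC-3'
(b) 5'-GGATCCCGTGGGGCTTCTAAGGAGTTGAGATCCCAGATGAG-3'

(a) The coding strand matches the mRNA with U→T.
(b) The template strand is the reverse complement of the coding strand.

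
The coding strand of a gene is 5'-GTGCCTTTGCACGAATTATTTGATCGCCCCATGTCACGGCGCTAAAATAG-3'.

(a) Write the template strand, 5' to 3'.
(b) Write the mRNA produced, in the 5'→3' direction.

(a) 5'-CTATTTTAGCGCCGTGACATGGGGCGATCAAATAATTCGTGCAAAGGCAC-3'
(b) 5'-GUGCCUUUGCACGAAUUAUUUGAUCGCCCCAUGUCACGGCGCUAAAAUAG-3'

(a) The template strand is the reverse complement of the coding strand: complement CACGGAAACGTGCTTAATAAACTAGCGGGGTACAGTGCCGCGATTTTATC, then reverse.
(b) mRNA matches the coding strand with T→U.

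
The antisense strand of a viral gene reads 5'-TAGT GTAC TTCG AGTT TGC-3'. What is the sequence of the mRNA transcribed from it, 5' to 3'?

The mRNA has the sequence of the coding strand (reverse complement of the template) with T→U. Reverse complement of TAGTGTACTTCGAGTTTGC is GCAAACTCGAAGTACACTA; then T→U.

5'-GCAAACUCGAAGUACACUA-3'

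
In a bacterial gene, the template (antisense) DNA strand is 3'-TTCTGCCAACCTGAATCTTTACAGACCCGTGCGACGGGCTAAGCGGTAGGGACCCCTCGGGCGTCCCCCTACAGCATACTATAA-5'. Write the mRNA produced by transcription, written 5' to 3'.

Reading the template 3'→5' as shown, RNA polymerase pairs each base (A→U, T→A, G↔C) to build mRNA 5'→3' directly.

5'-AAGACGGUUGGACUUAGAAAUGUCUGGGCACGCUGCCCGAUUCGCCAUCCCUGGGGAGCCCGCAGGGGGAUGUCGUAUGAUAUU-3'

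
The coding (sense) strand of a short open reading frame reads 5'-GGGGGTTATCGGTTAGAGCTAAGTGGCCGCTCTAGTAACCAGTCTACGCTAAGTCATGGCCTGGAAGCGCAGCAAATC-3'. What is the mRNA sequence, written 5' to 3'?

5'-GGGGGUUAUCGGUUAGAGCUAAGUGGCCGCUCUAGUAACCAGUCUACGCUAAGUCAUGGCCUGGAAGCGCAGCAAAUC-3'

mRNA has the coding-strand sequence with U in place of T.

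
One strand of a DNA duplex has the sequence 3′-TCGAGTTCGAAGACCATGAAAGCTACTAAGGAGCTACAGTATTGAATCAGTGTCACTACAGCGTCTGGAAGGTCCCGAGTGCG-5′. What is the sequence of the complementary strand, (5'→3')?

5'-AGCTCAAGCTTCTGGTACTTTCGATGATTCCTCGATGTCATAACTTAGTCACAGTGATGTCGCAGACCTTCCAGGGCTCACGC-3'

The strand is given 3'→5', so its complement runs 5'→3' in the same left-to-right order: pair each base A↔T, G↔C.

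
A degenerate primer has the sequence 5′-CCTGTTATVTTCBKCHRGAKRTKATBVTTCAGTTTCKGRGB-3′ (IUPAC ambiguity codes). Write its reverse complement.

Standard pairs A↔T, G↔C; ambiguity codes pair R↔Y, K↔M, B↔V, H↔D. Complement (GGACAATABAAGVMGDYCTMYAMTAVBAAGTCAAAGMCYCV), then reverse for 5'→3'.

5'-VCYCMGAAACTGAABVATMAYMTCYDGMVGAABATAACAGG-3'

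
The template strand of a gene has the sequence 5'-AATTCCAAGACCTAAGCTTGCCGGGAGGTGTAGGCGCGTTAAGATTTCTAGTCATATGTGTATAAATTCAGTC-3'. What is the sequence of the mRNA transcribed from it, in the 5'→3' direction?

5′-GACUGAAUUUAUACACAUAUGACUAGAAAUCUUAACGCGCCUACACCUCCCGGCAAGCUUAGGUCUUGGAAUU-3′

The mRNA has the sequence of the coding strand (reverse complement of the template) with T→U. Reverse complement of AATTCCAAGACCTAAGCTTGCCGGGAGGTGTAGGCGCGTTAAGATTTCTAGTCATATGTGTATAAATTCAGTC is GACTGAATTTATACACATATGACTAGAAATCTTAACGCGCCTACACCTCCCGGCAAGCTTAGGTCTTGGAATT; then T→U.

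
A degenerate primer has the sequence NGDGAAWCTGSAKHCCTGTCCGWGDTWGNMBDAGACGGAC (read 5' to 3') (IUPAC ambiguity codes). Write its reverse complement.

5'-GTCCGTCTHVKNCWAHCWCGGACAGGDMTSCAGWTTCHCN-3'

Standard pairs A↔T, G↔C; ambiguity codes pair M↔K, W↔W, S↔S, B↔V, D↔H, N↔N. Complement (NCHCTTWGACSTMDGGACAGGCWCHAWCNKVHTCTGCCTG), then reverse for 5'→3'.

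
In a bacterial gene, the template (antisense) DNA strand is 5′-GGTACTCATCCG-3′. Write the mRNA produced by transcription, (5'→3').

The mRNA has the sequence of the coding strand (reverse complement of the template) with T→U. Reverse complement of GGTACTCATCCG is CGGATGAGTACC; then T→U.

5′-CGGAUGAGUACC-3′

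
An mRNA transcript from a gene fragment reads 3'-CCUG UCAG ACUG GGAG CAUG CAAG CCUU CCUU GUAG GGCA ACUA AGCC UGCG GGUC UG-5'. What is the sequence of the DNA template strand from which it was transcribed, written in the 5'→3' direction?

Written 5'→3' the mRNA is GUCUGGGCGUCCGAAUCAACGGGAUGUUCCUUCCGAACGUACGAGGGUCAGACUGUCC, so the coding DNA strand is GTCTGGGCGTCCGAATCAACGGGATGTTCCTTCCGAACGTACGAGGGTCAGACTGTCC. The template is its reverse complement.

5'-GGACAGTCTGACCCTCGTACGTTCGGAAGGAACATCCCGTTGATTCGGACGCCCAGAC-3'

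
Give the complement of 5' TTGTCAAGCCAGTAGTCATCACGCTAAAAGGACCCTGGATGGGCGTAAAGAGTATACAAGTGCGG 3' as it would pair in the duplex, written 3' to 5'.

Base-pairing A↔T, G↔C gives the complement. The complementary strand is antiparallel, so paired with a 5'→3' strand it runs 3'→5'.

3'-AACAGTTCGGTCATCAGTAGTGCGATTTTCCTGGGACCTACCCGCATTTCTCATATGTTCACGCC-5'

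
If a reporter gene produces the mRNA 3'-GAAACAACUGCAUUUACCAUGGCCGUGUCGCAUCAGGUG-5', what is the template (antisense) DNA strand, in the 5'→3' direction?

5'-CTTTGTTGACGTAAATGGTACCGGCACAGCGTAGTCCAC-3'

Written 5'→3' the mRNA is GUGGACUACGCUGUGCCGGUACCAUUUACGUCAACAAAG, so the coding DNA strand is GTGGACTACGCTGTGCCGGTACCATTTACGTCAACAAAG. The template is its reverse complement.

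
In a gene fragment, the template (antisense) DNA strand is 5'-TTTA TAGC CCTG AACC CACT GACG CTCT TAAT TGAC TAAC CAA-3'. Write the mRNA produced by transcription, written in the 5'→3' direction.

5'-UUGGUUAGUCAAUUAAGAGCGUCAGUGGGUUCAGGGCUAUAAA-3'

The mRNA has the sequence of the coding strand (reverse complement of the template) with T→U. Reverse complement of TTTATAGCCCTGAACCCACTGACGCTCTTAATTGACTAACCAA is TTGGTTAGTCAATTAAGAGCGTCAGTGGGTTCAGGGCTATAAA; then T→U.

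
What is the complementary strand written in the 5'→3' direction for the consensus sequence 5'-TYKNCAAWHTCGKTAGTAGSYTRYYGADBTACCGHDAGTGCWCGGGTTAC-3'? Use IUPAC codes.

Standard pairs A↔T, G↔C; ambiguity codes pair R↔Y, K↔M, W↔W, S↔S, B↔V, D↔H, N↔N. Complement (ARMNGTTWDAGCMATCATCSRAYRRCTHVATGGCDHTCACGWGCCCAATG), then reverse for 5'→3'.

5′-GTAACCCGWGCACTHDCGGTAVHTCRRYARSCTACTAMCGADWTTGNMRA-3′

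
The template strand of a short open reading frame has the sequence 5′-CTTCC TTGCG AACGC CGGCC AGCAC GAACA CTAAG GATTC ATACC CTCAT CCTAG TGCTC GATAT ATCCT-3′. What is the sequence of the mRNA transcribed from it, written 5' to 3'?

RNA polymerase reads the template 3'→5' and synthesizes mRNA 5'→3' by base-pairing (A→U, T→A, G↔C). The complement of the template is GAAGGAACGCTTGCGGCCGGTCGTGCTTGTGATTCCTAAGTATGGGAGTAGGATCACGAGCTATATAGGA; antiparallel, so 5'→3' the coding strand is AGGATATATCGAGCACTAGGATGAGGGTATGAATCCTTAGTGTTCGTGCTGGCCGGCGTTCGCAAGGAAG. Replace T with U for the mRNA.

5'-AGGAUAUAUCGAGCACUAGGAUGAGGGUAUGAAUCCUUAGUGUUCGUGCUGGCCGGCGUUCGCAAGGAAG-3'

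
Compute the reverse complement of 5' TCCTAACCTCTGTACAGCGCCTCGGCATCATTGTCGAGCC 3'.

5'-GGCTCGACAATGATGCCGAGGCGCTGTACAGAGGTTAGGA-3'

Reading the sequence 3'→5' and pairing each base (A↔T, G↔C) gives the reverse complement directly.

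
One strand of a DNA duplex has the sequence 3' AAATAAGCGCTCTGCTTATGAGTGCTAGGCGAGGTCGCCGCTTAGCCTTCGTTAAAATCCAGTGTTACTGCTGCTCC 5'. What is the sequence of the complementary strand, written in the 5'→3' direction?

5'-TTTATTCGCGAGACGAATACTCACGATCCGCTCCAGCGGCGAATCGGAAGCAATTTTAGGTCACAATGACGACGAGG-3'

The strand is given 3'→5', so its complement runs 5'→3' in the same left-to-right order: pair each base A↔T, G↔C.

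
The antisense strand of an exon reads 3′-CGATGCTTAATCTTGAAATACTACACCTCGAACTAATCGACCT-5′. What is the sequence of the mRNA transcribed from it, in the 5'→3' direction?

Reading the template 3'→5' as shown, RNA polymerase pairs each base (A→U, T→A, G↔C) to build mRNA 5'→3' directly.

5′-GCUACGAAUUAGAACUUUAUGAUGUGGAGCUUGAUUAGCUGGA-3′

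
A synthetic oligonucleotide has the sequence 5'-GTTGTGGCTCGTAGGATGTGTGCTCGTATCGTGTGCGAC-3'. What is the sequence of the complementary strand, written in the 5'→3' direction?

5'-GTCGCACACGATACGAGCACACATCCTACGAGCCACAAC-3'

Pairing A↔T and G↔C gives CAACACCGAGCATCCTACACACGAGCATAGCACACGCTG, running 3'→5'. Reverse for the 5'→3' convention.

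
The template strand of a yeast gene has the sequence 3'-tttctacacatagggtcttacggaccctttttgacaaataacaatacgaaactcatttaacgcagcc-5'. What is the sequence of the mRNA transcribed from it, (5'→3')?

5'-AAAGAUGUGUAUCCCAGAAUGCCUGGGAAAAACUGUUUAUUGUUAUGCUUUGAGUAAAUUGCGUCGG-3'

Reading the template 3'→5' as shown, RNA polymerase pairs each base (A→U, T→A, G↔C) to build mRNA 5'→3' directly.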